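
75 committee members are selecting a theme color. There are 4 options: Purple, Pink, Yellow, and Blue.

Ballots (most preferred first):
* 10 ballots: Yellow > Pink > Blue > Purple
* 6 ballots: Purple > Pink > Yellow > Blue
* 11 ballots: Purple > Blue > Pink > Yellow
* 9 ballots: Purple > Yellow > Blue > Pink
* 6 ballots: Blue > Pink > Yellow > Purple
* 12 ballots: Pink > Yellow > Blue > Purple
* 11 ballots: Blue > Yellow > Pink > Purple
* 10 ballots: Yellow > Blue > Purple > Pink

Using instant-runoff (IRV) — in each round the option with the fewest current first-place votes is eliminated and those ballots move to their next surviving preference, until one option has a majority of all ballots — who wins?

Yellow

Round 1: Purple 26, Pink 12, Yellow 20, Blue 17. Pink eliminated.
Round 2: Purple 26, Yellow 32, Blue 17. Blue eliminated.
Round 3: Purple 26, Yellow 49. Yellow has a majority (≥38).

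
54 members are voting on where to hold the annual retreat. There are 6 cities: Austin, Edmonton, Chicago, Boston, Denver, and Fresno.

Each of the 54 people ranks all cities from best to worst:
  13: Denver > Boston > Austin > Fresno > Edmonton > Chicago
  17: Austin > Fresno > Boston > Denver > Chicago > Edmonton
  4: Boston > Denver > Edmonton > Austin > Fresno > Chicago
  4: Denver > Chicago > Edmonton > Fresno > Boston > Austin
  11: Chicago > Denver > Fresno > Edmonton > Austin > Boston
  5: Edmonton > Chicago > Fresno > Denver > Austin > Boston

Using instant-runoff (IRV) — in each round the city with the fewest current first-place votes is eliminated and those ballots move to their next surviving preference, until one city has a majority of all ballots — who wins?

Round 1: Austin 17, Edmonton 5, Chicago 11, Boston 4, Denver 17, Fresno 0. Fresno eliminated.
Round 2: Austin 17, Edmonton 5, Chicago 11, Boston 4, Denver 17. Boston eliminated.
Round 3: Austin 17, Edmonton 5, Chicago 11, Denver 21. Edmonton eliminated.
Round 4: Austin 17, Chicago 16, Denver 21. Chicago eliminated.
Round 5: Austin 17, Denver 37. Denver has a majority (≥28).

Denver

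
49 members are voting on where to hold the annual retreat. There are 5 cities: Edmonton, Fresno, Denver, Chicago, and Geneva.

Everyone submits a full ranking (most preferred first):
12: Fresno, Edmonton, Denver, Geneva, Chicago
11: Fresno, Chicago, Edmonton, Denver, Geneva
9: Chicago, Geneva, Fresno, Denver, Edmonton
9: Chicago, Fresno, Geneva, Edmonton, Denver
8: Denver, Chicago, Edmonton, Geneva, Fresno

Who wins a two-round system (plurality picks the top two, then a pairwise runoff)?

Round 1 first-place votes: Edmonton 0, Fresno 23, Denver 8, Chicago 18, Geneva 0. Fresno and Chicago advance.
Runoff: Fresno is ranked above Chicago on 23 ballots, Chicago above Fresno on 26.

Chicago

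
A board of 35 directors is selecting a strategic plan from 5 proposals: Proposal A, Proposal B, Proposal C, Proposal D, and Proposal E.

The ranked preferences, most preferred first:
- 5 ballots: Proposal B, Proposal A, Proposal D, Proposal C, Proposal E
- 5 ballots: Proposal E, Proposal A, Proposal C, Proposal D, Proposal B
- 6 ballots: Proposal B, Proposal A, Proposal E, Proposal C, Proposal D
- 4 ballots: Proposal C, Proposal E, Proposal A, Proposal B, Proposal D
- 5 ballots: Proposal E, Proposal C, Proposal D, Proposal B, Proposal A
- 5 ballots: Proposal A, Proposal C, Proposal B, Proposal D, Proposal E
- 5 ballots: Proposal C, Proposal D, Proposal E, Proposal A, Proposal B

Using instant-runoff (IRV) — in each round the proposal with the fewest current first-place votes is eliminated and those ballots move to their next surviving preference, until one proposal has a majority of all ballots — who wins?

Proposal C

Round 1: Proposal A 5, Proposal B 11, Proposal C 9, Proposal D 0, Proposal E 10. Proposal D eliminated.
Round 2: Proposal A 5, Proposal B 11, Proposal C 9, Proposal E 10. Proposal A eliminated.
Round 3: Proposal B 11, Proposal C 14, Proposal E 10. Proposal E eliminated.
Round 4: Proposal B 11, Proposal C 24. Proposal C has a majority (≥18).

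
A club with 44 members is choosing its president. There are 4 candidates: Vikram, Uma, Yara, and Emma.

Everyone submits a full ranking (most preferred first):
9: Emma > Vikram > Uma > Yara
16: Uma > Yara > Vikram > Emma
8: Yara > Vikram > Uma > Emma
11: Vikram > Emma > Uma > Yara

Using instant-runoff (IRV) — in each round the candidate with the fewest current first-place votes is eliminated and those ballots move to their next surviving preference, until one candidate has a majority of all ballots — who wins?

Vikram

Round 1: Vikram 11, Uma 16, Yara 8, Emma 9. Yara eliminated.
Round 2: Vikram 19, Uma 16, Emma 9. Emma eliminated.
Round 3: Vikram 28, Uma 16. Vikram has a majority (≥23).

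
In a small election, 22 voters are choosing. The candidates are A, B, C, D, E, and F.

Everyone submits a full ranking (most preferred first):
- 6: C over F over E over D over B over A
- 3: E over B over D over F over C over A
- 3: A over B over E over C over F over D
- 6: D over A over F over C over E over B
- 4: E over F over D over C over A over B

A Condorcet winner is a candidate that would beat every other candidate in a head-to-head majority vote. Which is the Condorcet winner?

F vs A: 13–9
F vs B: 16–6
F vs C: 13–9
F vs D: 13–9
F vs E: 12–10
F beats every other candidate.

F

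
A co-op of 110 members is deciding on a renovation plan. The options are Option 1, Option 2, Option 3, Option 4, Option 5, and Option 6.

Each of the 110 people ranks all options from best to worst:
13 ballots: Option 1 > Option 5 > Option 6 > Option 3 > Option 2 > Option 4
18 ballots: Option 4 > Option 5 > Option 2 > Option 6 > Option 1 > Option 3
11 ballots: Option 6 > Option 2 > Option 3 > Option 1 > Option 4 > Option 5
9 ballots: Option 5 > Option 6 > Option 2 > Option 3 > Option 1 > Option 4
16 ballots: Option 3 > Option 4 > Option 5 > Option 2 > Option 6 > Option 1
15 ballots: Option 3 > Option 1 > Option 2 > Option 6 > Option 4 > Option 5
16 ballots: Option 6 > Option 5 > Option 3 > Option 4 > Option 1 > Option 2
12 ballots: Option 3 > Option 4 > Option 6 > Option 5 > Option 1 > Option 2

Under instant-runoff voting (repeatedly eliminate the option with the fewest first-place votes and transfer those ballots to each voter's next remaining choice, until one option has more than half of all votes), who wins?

Round 1: Option 1 13, Option 2 0, Option 3 43, Option 4 18, Option 5 9, Option 6 27. Option 2 eliminated.
Round 2: Option 1 13, Option 3 43, Option 4 18, Option 5 9, Option 6 27. Option 5 eliminated.
Round 3: Option 1 13, Option 3 43, Option 4 18, Option 6 36. Option 1 eliminated.
Round 4: Option 3 43, Option 4 18, Option 6 49. Option 4 eliminated.
Round 5: Option 3 43, Option 6 67. Option 6 has a majority (≥56).

Option 6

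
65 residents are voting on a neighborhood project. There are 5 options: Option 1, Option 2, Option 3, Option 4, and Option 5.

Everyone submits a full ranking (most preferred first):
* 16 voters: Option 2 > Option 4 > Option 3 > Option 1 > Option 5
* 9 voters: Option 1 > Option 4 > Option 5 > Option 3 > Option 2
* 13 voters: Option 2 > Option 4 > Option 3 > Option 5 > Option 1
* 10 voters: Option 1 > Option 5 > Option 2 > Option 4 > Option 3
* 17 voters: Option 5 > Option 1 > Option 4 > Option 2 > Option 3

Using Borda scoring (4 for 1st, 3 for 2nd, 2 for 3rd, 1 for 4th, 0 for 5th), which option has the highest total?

Option 4

Option 1: 16×1 + 9×4 + 13×0 + 10×4 + 17×3 = 143
Option 2: 16×4 + 9×0 + 13×4 + 10×2 + 17×1 = 153
Option 3: 16×2 + 9×1 + 13×2 + 10×0 + 17×0 = 67
Option 4: 16×3 + 9×3 + 13×3 + 10×1 + 17×2 = 158
Option 5: 16×0 + 9×2 + 13×1 + 10×3 + 17×4 = 129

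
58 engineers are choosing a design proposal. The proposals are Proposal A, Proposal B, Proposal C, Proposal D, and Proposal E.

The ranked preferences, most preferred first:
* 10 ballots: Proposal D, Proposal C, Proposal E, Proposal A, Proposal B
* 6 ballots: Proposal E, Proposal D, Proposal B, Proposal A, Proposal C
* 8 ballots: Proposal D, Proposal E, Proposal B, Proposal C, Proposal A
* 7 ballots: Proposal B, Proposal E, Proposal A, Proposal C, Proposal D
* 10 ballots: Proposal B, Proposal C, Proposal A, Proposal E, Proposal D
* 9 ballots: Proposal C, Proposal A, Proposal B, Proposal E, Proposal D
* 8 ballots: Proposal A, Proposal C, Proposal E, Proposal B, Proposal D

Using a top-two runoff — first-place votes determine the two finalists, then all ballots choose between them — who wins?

Proposal B

Round 1 first-place votes: Proposal A 8, Proposal B 17, Proposal C 9, Proposal D 18, Proposal E 6. Proposal D and Proposal B advance.
Runoff: Proposal D is ranked above Proposal B on 24 ballots, Proposal B above Proposal D on 34.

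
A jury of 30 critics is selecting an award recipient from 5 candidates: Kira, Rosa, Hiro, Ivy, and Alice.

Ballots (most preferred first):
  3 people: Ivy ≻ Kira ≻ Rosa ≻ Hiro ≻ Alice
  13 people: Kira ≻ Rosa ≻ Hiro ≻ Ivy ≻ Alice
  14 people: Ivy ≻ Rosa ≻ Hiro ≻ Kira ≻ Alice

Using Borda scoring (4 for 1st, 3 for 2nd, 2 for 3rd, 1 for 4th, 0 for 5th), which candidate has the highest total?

Kira: 3×3 + 13×4 + 14×1 = 75
Rosa: 3×2 + 13×3 + 14×3 = 87
Hiro: 3×1 + 13×2 + 14×2 = 57
Ivy: 3×4 + 13×1 + 14×4 = 81
Alice: 3×0 + 13×0 + 14×0 = 0

Rosa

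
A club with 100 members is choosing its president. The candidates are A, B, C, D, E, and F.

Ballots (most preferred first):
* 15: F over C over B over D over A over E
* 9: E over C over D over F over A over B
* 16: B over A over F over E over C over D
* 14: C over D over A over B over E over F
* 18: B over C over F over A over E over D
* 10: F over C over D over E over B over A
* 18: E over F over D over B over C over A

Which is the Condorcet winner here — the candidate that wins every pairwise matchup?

F vs A: 70–30
F vs B: 52–48
F vs C: 59–41
F vs D: 77–23
F vs E: 59–41
F beats every other candidate.

F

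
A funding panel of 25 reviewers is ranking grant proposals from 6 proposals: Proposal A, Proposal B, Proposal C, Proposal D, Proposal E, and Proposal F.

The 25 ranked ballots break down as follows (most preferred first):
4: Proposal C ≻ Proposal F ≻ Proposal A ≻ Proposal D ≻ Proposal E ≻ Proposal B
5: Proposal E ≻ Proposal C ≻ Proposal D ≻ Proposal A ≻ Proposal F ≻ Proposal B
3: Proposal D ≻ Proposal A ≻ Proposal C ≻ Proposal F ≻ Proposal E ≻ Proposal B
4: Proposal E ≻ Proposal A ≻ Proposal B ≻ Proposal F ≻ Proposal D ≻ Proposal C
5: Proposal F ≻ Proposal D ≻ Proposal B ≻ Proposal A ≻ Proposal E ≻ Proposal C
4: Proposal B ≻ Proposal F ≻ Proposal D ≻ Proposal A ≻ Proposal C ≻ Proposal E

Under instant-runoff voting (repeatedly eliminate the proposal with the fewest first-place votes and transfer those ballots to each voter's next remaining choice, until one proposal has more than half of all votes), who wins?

Proposal F

Round 1: Proposal A 0, Proposal B 4, Proposal C 4, Proposal D 3, Proposal E 9, Proposal F 5. Proposal A eliminated.
Round 2: Proposal B 4, Proposal C 4, Proposal D 3, Proposal E 9, Proposal F 5. Proposal D eliminated.
Round 3: Proposal B 4, Proposal C 7, Proposal E 9, Proposal F 5. Proposal B eliminated.
Round 4: Proposal C 7, Proposal E 9, Proposal F 9. Proposal C eliminated.
Round 5: Proposal E 9, Proposal F 16. Proposal F has a majority (≥13).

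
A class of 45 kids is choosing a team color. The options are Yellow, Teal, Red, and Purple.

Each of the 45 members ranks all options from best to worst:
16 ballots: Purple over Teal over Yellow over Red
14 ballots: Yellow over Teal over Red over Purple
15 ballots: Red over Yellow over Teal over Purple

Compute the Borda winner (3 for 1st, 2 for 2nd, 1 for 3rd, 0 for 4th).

Yellow

Yellow: 16×1 + 14×3 + 15×2 = 88
Teal: 16×2 + 14×2 + 15×1 = 75
Red: 16×0 + 14×1 + 15×3 = 59
Purple: 16×3 + 14×0 + 15×0 = 48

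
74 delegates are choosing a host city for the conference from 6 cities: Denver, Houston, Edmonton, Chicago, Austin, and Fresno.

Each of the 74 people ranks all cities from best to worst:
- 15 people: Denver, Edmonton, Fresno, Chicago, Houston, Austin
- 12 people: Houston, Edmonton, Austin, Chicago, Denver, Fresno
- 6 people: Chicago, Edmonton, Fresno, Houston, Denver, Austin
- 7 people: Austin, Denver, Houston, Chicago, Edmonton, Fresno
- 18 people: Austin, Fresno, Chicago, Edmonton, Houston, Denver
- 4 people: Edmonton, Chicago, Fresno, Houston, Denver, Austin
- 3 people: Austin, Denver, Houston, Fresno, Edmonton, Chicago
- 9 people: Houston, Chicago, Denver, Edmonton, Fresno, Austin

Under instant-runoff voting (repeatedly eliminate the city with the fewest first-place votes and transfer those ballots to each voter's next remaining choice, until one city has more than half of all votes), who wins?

Round 1: Denver 15, Houston 21, Edmonton 4, Chicago 6, Austin 28, Fresno 0. Fresno eliminated.
Round 2: Denver 15, Houston 21, Edmonton 4, Chicago 6, Austin 28. Edmonton eliminated.
Round 3: Denver 15, Houston 21, Chicago 10, Austin 28. Chicago eliminated.
Round 4: Denver 15, Houston 31, Austin 28. Denver eliminated.
Round 5: Houston 46, Austin 28. Houston has a majority (≥38).

Houston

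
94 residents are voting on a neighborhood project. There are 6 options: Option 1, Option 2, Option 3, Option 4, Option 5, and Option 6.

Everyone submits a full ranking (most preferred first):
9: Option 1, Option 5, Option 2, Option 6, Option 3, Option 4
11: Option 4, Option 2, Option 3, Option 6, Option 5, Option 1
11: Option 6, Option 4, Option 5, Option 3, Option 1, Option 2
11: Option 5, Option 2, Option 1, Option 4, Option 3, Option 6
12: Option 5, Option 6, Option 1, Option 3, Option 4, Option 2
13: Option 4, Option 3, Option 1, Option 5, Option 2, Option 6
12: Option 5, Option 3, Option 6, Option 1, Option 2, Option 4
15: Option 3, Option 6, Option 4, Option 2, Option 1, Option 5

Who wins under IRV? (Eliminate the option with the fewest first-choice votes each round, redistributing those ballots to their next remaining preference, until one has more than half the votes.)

Round 1: Option 1 9, Option 2 0, Option 3 15, Option 4 24, Option 5 35, Option 6 11. Option 2 eliminated.
Round 2: Option 1 9, Option 3 15, Option 4 24, Option 5 35, Option 6 11. Option 1 eliminated.
Round 3: Option 3 15, Option 4 24, Option 5 44, Option 6 11. Option 6 eliminated.
Round 4: Option 3 15, Option 4 35, Option 5 44. Option 3 eliminated.
Round 5: Option 4 50, Option 5 44. Option 4 has a majority (≥48).

Option 4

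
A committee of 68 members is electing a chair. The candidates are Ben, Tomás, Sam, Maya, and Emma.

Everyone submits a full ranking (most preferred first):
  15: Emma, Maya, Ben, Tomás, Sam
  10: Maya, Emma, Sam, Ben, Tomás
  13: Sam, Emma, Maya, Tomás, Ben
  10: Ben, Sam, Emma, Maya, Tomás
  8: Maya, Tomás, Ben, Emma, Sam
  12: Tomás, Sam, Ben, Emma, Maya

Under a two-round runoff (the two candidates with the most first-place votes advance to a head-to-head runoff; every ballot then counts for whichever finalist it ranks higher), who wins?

Round 1 first-place votes: Ben 10, Tomás 12, Sam 13, Maya 18, Emma 15. Maya and Emma advance.
Runoff: Maya is ranked above Emma on 18 ballots, Emma above Maya on 50.

Emma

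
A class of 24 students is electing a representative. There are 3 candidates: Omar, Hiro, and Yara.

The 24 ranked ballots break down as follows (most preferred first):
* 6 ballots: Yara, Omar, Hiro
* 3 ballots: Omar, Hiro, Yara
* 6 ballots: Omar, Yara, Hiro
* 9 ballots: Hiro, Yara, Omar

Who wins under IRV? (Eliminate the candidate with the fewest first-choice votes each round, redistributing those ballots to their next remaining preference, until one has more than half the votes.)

Omar

Round 1: Omar 9, Hiro 9, Yara 6. Yara eliminated.
Round 2: Omar 15, Hiro 9. Omar has a majority (≥13).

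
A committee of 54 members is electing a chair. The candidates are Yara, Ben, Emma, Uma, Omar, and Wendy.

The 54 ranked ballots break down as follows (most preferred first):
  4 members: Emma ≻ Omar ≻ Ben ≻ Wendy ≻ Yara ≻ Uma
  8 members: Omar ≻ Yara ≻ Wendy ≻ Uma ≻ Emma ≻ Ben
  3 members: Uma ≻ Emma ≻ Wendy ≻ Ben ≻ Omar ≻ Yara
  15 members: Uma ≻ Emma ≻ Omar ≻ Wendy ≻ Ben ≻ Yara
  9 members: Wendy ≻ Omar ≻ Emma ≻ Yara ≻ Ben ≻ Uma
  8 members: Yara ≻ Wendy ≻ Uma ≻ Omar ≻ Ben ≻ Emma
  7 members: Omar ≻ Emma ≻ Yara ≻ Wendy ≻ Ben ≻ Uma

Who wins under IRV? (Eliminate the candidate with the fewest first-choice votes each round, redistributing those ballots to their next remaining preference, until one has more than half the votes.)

Round 1: Yara 8, Ben 0, Emma 4, Uma 18, Omar 15, Wendy 9. Ben eliminated.
Round 2: Yara 8, Emma 4, Uma 18, Omar 15, Wendy 9. Emma eliminated.
Round 3: Yara 8, Uma 18, Omar 19, Wendy 9. Yara eliminated.
Round 4: Uma 18, Omar 19, Wendy 17. Wendy eliminated.
Round 5: Uma 26, Omar 28. Omar has a majority (≥28).

Omar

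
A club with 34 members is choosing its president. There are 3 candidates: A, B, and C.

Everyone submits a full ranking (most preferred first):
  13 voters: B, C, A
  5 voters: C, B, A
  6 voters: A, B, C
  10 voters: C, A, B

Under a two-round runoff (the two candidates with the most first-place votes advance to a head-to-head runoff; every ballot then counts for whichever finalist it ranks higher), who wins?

Round 1 first-place votes: A 6, B 13, C 15. C and B advance.
Runoff: C is ranked above B on 15 ballots, B above C on 19.

B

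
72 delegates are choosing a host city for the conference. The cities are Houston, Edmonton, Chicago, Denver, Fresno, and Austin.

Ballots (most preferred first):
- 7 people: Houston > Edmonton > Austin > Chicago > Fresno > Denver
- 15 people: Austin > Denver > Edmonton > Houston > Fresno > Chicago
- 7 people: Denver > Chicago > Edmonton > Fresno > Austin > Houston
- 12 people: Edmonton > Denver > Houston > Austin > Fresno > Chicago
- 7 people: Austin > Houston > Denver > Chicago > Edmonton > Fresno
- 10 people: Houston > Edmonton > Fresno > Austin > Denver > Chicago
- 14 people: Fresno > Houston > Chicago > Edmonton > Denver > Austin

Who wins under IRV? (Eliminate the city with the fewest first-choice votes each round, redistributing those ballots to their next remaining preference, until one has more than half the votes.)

Houston

Round 1: Houston 17, Edmonton 12, Chicago 0, Denver 7, Fresno 14, Austin 22. Chicago eliminated.
Round 2: Houston 17, Edmonton 12, Denver 7, Fresno 14, Austin 22. Denver eliminated.
Round 3: Houston 17, Edmonton 19, Fresno 14, Austin 22. Fresno eliminated.
Round 4: Houston 31, Edmonton 19, Austin 22. Edmonton eliminated.
Round 5: Houston 43, Austin 29. Houston has a majority (≥37).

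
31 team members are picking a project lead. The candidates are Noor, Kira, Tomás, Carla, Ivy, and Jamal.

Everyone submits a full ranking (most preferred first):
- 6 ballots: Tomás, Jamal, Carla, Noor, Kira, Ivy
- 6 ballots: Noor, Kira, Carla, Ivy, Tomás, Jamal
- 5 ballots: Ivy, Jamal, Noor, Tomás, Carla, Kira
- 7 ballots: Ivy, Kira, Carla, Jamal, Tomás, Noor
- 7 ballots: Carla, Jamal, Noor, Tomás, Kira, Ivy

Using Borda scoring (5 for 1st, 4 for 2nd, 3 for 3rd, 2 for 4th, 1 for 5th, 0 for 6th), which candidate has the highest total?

Noor: 6×2 + 6×5 + 5×3 + 7×0 + 7×3 = 78
Kira: 6×1 + 6×4 + 5×0 + 7×4 + 7×1 = 65
Tomás: 6×5 + 6×1 + 5×2 + 7×1 + 7×2 = 67
Carla: 6×3 + 6×3 + 5×1 + 7×3 + 7×5 = 97
Ivy: 6×0 + 6×2 + 5×5 + 7×5 + 7×0 = 72
Jamal: 6×4 + 6×0 + 5×4 + 7×2 + 7×4 = 86

Carla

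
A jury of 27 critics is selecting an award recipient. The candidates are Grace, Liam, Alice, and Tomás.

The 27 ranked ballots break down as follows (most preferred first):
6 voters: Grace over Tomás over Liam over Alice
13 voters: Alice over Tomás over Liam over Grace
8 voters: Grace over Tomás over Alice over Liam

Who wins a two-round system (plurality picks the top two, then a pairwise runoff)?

Round 1 first-place votes: Grace 14, Liam 0, Alice 13, Tomás 0. Grace and Alice advance.
Runoff: Grace is ranked above Alice on 14 ballots, Alice above Grace on 13.

Grace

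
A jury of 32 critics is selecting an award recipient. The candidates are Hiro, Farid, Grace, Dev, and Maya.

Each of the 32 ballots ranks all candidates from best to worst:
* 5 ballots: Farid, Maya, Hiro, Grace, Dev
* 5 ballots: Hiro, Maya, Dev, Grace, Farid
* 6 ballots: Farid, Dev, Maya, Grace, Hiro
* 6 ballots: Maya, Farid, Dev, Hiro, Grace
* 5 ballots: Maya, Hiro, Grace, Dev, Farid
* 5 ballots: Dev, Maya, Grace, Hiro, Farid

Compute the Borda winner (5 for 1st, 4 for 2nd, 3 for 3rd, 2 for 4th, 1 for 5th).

Maya

Hiro: 5×3 + 5×5 + 6×1 + 6×2 + 5×4 + 5×2 = 88
Farid: 5×5 + 5×1 + 6×5 + 6×4 + 5×1 + 5×1 = 94
Grace: 5×2 + 5×2 + 6×2 + 6×1 + 5×3 + 5×3 = 68
Dev: 5×1 + 5×3 + 6×4 + 6×3 + 5×2 + 5×5 = 97
Maya: 5×4 + 5×4 + 6×3 + 6×5 + 5×5 + 5×4 = 133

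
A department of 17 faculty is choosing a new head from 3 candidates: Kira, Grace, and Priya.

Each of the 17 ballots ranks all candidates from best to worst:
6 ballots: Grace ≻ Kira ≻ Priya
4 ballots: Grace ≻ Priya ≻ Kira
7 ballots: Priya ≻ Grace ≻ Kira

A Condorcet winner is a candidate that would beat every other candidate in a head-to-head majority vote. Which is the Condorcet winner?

Grace vs Kira: 17–0
Grace vs Priya: 10–7
Grace beats every other candidate.

Grace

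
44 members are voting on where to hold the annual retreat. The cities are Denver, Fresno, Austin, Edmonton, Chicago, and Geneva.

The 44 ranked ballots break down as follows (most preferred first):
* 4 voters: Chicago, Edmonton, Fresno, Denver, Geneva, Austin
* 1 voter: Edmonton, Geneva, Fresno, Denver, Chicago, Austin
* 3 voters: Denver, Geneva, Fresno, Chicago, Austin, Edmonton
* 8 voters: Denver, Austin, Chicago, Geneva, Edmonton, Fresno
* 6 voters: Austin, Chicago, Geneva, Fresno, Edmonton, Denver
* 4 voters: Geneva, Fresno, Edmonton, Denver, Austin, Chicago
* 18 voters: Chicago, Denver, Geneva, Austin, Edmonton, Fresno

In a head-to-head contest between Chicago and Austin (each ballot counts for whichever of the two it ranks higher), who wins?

Chicago is ranked above Austin on 26 ballots; Austin above Chicago on 18.

Chicago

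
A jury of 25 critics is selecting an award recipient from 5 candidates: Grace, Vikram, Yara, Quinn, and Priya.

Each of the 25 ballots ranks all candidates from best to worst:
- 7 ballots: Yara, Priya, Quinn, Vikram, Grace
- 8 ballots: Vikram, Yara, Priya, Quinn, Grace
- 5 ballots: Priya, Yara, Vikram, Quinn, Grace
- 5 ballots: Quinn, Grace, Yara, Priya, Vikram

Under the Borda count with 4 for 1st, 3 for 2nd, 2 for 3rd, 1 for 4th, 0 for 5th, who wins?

Yara

Grace: 7×0 + 8×0 + 5×0 + 5×3 = 15
Vikram: 7×1 + 8×4 + 5×2 + 5×0 = 49
Yara: 7×4 + 8×3 + 5×3 + 5×2 = 77
Quinn: 7×2 + 8×1 + 5×1 + 5×4 = 47
Priya: 7×3 + 8×2 + 5×4 + 5×1 = 62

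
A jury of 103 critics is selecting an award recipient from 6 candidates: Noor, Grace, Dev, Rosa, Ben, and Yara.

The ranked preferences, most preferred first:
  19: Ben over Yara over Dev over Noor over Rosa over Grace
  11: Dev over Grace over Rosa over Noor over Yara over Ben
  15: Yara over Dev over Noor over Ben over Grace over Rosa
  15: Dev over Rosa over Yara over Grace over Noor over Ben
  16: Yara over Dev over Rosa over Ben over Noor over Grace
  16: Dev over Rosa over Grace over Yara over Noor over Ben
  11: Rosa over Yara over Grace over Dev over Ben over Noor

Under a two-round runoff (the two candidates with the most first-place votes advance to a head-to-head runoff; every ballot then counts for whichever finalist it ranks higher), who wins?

Round 1 first-place votes: Noor 0, Grace 0, Dev 42, Rosa 11, Ben 19, Yara 31. Dev and Yara advance.
Runoff: Dev is ranked above Yara on 42 ballots, Yara above Dev on 61.

Yara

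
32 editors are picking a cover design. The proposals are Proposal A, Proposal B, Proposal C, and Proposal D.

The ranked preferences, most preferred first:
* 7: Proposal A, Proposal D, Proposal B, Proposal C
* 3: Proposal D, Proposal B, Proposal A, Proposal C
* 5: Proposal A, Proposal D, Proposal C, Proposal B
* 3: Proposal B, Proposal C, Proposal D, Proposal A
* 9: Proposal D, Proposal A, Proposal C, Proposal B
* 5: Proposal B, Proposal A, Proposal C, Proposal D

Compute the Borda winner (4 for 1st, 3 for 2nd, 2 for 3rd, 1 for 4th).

Proposal A

Proposal A: 7×4 + 3×2 + 5×4 + 3×1 + 9×3 + 5×3 = 99
Proposal B: 7×2 + 3×3 + 5×1 + 3×4 + 9×1 + 5×4 = 69
Proposal C: 7×1 + 3×1 + 5×2 + 3×3 + 9×2 + 5×2 = 57
Proposal D: 7×3 + 3×4 + 5×3 + 3×2 + 9×4 + 5×1 = 95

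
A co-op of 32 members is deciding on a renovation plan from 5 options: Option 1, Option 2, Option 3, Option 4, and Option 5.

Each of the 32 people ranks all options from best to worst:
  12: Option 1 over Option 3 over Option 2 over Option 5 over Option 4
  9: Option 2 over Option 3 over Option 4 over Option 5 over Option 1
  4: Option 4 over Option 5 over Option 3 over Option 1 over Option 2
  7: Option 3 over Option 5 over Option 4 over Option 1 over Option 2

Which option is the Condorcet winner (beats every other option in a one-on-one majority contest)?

Option 3

Option 3 vs Option 1: 20–12
Option 3 vs Option 2: 23–9
Option 3 vs Option 4: 28–4
Option 3 vs Option 5: 28–4
Option 3 beats every other option.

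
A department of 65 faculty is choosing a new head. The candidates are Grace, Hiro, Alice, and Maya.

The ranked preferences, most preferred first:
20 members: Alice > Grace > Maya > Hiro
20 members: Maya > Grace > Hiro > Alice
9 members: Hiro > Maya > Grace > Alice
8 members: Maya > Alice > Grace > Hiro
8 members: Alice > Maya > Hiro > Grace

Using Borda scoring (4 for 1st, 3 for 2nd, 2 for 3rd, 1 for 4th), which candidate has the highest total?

Maya

Grace: 20×3 + 20×3 + 9×2 + 8×2 + 8×1 = 162
Hiro: 20×1 + 20×2 + 9×4 + 8×1 + 8×2 = 120
Alice: 20×4 + 20×1 + 9×1 + 8×3 + 8×4 = 165
Maya: 20×2 + 20×4 + 9×3 + 8×4 + 8×3 = 203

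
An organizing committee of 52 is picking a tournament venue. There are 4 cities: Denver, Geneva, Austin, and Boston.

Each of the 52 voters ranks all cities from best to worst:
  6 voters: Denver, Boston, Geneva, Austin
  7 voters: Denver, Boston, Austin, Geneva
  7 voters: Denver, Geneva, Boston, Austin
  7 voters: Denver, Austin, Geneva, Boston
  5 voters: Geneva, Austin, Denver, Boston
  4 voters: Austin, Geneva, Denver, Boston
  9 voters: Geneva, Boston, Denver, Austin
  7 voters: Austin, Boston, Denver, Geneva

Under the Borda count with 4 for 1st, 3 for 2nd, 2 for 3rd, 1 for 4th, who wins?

Denver

Denver: 6×4 + 7×4 + 7×4 + 7×4 + 5×2 + 4×2 + 9×2 + 7×2 = 158
Geneva: 6×2 + 7×1 + 7×3 + 7×2 + 5×4 + 4×3 + 9×4 + 7×1 = 129
Austin: 6×1 + 7×2 + 7×1 + 7×3 + 5×3 + 4×4 + 9×1 + 7×4 = 116
Boston: 6×3 + 7×3 + 7×2 + 7×1 + 5×1 + 4×1 + 9×3 + 7×3 = 117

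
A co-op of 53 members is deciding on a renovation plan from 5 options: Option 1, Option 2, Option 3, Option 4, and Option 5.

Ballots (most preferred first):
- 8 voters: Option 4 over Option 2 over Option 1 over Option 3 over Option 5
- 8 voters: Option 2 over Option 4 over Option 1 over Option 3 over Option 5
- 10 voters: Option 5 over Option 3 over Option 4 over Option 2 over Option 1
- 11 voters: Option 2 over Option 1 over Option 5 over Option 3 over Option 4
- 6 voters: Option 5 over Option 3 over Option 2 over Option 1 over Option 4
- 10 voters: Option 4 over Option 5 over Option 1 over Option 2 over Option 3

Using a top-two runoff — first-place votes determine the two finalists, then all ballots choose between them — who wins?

Option 4

Round 1 first-place votes: Option 1 0, Option 2 19, Option 3 0, Option 4 18, Option 5 16. Option 2 and Option 4 advance.
Runoff: Option 2 is ranked above Option 4 on 25 ballots, Option 4 above Option 2 on 28.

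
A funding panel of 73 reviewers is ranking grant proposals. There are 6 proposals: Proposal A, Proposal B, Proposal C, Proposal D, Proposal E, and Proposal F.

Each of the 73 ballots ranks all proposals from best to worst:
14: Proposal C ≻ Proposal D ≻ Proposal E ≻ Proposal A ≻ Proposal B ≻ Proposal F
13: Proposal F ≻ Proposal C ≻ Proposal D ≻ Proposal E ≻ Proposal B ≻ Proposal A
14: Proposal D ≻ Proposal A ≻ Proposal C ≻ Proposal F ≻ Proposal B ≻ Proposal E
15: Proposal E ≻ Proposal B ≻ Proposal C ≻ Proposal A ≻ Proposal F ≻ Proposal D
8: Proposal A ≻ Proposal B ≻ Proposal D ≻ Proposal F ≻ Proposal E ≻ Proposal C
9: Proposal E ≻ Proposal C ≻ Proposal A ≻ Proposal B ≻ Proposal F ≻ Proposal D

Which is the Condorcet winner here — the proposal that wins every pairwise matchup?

Proposal C

Proposal C vs Proposal A: 51–22
Proposal C vs Proposal B: 50–23
Proposal C vs Proposal D: 51–22
Proposal C vs Proposal E: 41–32
Proposal C vs Proposal F: 52–21
Proposal C beats every other proposal.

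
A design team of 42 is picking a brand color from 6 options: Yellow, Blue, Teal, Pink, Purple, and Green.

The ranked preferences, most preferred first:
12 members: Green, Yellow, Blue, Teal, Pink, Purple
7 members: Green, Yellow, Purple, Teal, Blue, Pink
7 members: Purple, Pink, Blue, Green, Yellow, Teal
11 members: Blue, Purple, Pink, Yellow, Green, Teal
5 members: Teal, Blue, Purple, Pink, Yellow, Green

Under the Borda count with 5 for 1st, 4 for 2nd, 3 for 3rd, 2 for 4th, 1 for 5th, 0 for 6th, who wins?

Yellow: 12×4 + 7×4 + 7×1 + 11×2 + 5×1 = 110
Blue: 12×3 + 7×1 + 7×3 + 11×5 + 5×4 = 139
Teal: 12×2 + 7×2 + 7×0 + 11×0 + 5×5 = 63
Pink: 12×1 + 7×0 + 7×4 + 11×3 + 5×2 = 83
Purple: 12×0 + 7×3 + 7×5 + 11×4 + 5×3 = 115
Green: 12×5 + 7×5 + 7×2 + 11×1 + 5×0 = 120

Blue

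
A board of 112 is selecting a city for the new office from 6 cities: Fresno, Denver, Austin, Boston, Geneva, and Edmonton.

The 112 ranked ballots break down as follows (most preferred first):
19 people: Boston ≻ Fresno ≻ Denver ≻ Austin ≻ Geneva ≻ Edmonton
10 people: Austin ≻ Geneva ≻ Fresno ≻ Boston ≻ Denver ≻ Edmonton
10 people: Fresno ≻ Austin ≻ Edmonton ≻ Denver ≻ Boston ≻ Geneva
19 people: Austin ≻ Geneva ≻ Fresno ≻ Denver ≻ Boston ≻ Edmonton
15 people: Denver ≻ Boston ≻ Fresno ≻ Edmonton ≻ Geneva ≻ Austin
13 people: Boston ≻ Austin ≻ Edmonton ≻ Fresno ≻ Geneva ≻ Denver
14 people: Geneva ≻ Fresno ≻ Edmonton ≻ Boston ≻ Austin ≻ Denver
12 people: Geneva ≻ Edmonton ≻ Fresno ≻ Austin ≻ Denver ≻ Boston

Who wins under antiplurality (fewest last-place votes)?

Last-place votes: Fresno 0, Denver 27, Austin 15, Boston 12, Geneva 10, Edmonton 48.

Fresno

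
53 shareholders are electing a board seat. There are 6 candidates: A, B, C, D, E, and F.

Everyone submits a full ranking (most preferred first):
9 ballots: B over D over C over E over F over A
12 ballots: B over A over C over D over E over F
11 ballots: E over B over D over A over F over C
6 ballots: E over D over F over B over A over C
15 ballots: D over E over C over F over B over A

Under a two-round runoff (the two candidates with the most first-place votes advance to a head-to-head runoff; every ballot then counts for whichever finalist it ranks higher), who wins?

Round 1 first-place votes: A 0, B 21, C 0, D 15, E 17, F 0. B and E advance.
Runoff: B is ranked above E on 21 ballots, E above B on 32.

E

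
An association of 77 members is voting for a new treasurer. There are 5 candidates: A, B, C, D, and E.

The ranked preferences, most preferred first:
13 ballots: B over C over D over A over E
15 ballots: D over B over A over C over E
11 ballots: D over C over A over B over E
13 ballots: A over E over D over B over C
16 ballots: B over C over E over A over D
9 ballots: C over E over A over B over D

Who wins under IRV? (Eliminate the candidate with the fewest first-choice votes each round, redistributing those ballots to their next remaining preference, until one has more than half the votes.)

Round 1: A 13, B 29, C 9, D 26, E 0. E eliminated.
Round 2: A 13, B 29, C 9, D 26. C eliminated.
Round 3: A 22, B 29, D 26. A eliminated.
Round 4: B 38, D 39. D has a majority (≥39).

D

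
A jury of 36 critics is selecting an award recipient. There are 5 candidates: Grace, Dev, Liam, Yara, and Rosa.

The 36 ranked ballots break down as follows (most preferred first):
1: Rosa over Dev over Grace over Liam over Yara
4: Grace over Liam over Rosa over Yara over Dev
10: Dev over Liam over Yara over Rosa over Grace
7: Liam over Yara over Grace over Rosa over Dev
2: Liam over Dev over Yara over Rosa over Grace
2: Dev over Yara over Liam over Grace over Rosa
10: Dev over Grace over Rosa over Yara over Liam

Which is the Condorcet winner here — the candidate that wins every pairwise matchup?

Dev vs Grace: 25–11
Dev vs Liam: 23–13
Dev vs Yara: 25–11
Dev vs Rosa: 24–12
Dev beats every other candidate.

Dev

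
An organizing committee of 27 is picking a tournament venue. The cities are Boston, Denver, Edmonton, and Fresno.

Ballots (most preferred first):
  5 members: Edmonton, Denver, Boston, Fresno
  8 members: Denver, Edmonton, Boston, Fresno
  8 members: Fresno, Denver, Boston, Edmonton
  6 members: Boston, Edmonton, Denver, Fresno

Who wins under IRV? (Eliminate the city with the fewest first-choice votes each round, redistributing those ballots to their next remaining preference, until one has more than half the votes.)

Denver

Round 1: Boston 6, Denver 8, Edmonton 5, Fresno 8. Edmonton eliminated.
Round 2: Boston 6, Denver 13, Fresno 8. Boston eliminated.
Round 3: Denver 19, Fresno 8. Denver has a majority (≥14).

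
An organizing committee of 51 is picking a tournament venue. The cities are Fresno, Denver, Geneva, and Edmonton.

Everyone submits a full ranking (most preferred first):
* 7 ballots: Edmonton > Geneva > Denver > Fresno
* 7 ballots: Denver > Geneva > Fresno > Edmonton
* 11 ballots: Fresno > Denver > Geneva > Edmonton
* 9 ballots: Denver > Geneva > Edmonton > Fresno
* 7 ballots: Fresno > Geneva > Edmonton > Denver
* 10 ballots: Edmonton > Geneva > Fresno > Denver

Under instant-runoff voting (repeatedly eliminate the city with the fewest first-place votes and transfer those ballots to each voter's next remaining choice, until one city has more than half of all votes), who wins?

Edmonton

Round 1: Fresno 18, Denver 16, Geneva 0, Edmonton 17. Geneva eliminated.
Round 2: Fresno 18, Denver 16, Edmonton 17. Denver eliminated.
Round 3: Fresno 25, Edmonton 26. Edmonton has a majority (≥26).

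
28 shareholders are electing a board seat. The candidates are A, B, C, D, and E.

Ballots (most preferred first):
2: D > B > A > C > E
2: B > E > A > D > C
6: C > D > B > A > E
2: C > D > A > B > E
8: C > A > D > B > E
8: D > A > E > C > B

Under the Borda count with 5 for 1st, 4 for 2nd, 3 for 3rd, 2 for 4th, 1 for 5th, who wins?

A: 2×3 + 2×3 + 6×2 + 2×3 + 8×4 + 8×4 = 94
B: 2×4 + 2×5 + 6×3 + 2×2 + 8×2 + 8×1 = 64
C: 2×2 + 2×1 + 6×5 + 2×5 + 8×5 + 8×2 = 102
D: 2×5 + 2×2 + 6×4 + 2×4 + 8×3 + 8×5 = 110
E: 2×1 + 2×4 + 6×1 + 2×1 + 8×1 + 8×3 = 50

D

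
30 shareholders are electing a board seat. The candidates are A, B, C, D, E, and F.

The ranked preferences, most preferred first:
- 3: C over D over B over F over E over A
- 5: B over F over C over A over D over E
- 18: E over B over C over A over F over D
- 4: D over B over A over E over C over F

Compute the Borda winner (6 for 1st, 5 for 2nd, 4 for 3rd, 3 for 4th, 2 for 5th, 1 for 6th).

A: 3×1 + 5×3 + 18×3 + 4×4 = 88
B: 3×4 + 5×6 + 18×5 + 4×5 = 152
C: 3×6 + 5×4 + 18×4 + 4×2 = 118
D: 3×5 + 5×2 + 18×1 + 4×6 = 67
E: 3×2 + 5×1 + 18×6 + 4×3 = 131
F: 3×3 + 5×5 + 18×2 + 4×1 = 74

B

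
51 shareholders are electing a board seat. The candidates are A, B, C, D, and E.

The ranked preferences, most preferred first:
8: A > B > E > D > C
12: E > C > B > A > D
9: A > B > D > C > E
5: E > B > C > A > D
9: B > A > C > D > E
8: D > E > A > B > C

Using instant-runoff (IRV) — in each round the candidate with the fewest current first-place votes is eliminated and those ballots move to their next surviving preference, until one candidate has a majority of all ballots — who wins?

Round 1: A 17, B 9, C 0, D 8, E 17. C eliminated.
Round 2: A 17, B 9, D 8, E 17. D eliminated.
Round 3: A 17, B 9, E 25. B eliminated.
Round 4: A 26, E 25. A has a majority (≥26).

A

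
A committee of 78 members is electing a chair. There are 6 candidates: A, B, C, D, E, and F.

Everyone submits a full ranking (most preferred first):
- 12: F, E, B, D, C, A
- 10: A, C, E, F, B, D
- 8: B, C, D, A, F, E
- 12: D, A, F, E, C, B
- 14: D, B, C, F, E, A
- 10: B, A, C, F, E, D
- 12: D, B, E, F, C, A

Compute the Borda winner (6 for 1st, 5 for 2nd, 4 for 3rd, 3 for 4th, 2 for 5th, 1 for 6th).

A: 12×1 + 10×6 + 8×3 + 12×5 + 14×1 + 10×5 + 12×1 = 232
B: 12×4 + 10×2 + 8×6 + 12×1 + 14×5 + 10×6 + 12×5 = 318
C: 12×2 + 10×5 + 8×5 + 12×2 + 14×4 + 10×4 + 12×2 = 258
D: 12×3 + 10×1 + 8×4 + 12×6 + 14×6 + 10×1 + 12×6 = 316
E: 12×5 + 10×4 + 8×1 + 12×3 + 14×2 + 10×2 + 12×4 = 240
F: 12×6 + 10×3 + 8×2 + 12×4 + 14×3 + 10×3 + 12×3 = 274

B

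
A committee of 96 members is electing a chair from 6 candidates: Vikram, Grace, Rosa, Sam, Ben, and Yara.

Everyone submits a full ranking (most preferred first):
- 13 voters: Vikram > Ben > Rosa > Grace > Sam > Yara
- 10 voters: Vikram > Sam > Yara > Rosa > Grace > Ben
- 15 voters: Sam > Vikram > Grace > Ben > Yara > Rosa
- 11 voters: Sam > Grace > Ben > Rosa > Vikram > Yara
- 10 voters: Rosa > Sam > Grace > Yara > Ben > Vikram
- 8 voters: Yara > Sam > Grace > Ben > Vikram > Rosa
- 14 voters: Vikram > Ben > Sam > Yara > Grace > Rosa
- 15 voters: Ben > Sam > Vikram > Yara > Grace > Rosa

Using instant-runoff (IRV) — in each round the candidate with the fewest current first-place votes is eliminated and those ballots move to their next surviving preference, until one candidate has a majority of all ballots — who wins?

Sam

Round 1: Vikram 37, Grace 0, Rosa 10, Sam 26, Ben 15, Yara 8. Grace eliminated.
Round 2: Vikram 37, Rosa 10, Sam 26, Ben 15, Yara 8. Yara eliminated.
Round 3: Vikram 37, Rosa 10, Sam 34, Ben 15. Rosa eliminated.
Round 4: Vikram 37, Sam 44, Ben 15. Ben eliminated.
Round 5: Vikram 37, Sam 59. Sam has a majority (≥49).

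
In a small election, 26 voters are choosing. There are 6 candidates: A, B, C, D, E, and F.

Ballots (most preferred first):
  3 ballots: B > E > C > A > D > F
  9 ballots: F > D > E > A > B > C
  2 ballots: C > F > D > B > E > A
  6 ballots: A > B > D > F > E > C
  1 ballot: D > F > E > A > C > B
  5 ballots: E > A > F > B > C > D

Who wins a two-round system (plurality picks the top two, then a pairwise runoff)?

A

Round 1 first-place votes: A 6, B 3, C 2, D 1, E 5, F 9. F and A advance.
Runoff: F is ranked above A on 12 ballots, A above F on 14.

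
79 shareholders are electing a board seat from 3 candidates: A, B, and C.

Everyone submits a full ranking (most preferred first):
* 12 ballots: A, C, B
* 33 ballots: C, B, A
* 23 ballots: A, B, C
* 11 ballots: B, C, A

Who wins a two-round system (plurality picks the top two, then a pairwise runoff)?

Round 1 first-place votes: A 35, B 11, C 33. A and C advance.
Runoff: A is ranked above C on 35 ballots, C above A on 44.

C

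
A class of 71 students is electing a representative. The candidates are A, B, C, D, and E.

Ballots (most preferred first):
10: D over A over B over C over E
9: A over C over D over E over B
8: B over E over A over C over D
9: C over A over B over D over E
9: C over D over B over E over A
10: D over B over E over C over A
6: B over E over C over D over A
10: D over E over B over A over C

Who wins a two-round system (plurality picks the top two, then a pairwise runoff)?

Round 1 first-place votes: A 9, B 14, C 18, D 30, E 0. D and C advance.
Runoff: D is ranked above C on 30 ballots, C above D on 41.

C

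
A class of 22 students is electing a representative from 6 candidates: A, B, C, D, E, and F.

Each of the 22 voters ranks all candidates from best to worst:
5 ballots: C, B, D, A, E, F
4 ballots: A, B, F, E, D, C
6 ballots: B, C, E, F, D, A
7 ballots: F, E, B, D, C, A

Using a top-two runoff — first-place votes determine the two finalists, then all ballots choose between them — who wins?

B

Round 1 first-place votes: A 4, B 6, C 5, D 0, E 0, F 7. F and B advance.
Runoff: F is ranked above B on 7 ballots, B above F on 15.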